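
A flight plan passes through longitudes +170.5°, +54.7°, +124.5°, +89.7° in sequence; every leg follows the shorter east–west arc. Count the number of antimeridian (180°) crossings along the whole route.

0

Leg 1: +170.5° → +54.7°, shortest Δλ = -115.8° (west) — does not cross 180°.
Leg 2: +54.7° → +124.5°, shortest Δλ = 69.8° (east) — does not cross 180°.
Leg 3: +124.5° → +89.7°, shortest Δλ = -34.8° (west) — does not cross 180°.
Total crossings: 0.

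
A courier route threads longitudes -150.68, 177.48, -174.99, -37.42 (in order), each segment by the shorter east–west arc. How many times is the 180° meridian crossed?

Leg 1: -150.68° → +177.48°, shortest Δλ = -31.84° (west) — crosses 180°.
Leg 2: +177.48° → -174.99°, shortest Δλ = 7.53° (east) — crosses 180°.
Leg 3: -174.99° → -37.42°, shortest Δλ = 137.57° (east) — does not cross 180°.
Total crossings: 2.

2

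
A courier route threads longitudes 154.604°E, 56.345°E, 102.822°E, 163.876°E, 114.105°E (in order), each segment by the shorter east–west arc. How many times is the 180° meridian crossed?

0

Leg 1: +154.604° → +56.345°, shortest Δλ = -98.259° (west) — does not cross 180°.
Leg 2: +56.345° → +102.822°, shortest Δλ = 46.477° (east) — does not cross 180°.
Leg 3: +102.822° → +163.876°, shortest Δλ = 61.054° (east) — does not cross 180°.
Leg 4: +163.876° → +114.105°, shortest Δλ = -49.771° (west) — does not cross 180°.
Total crossings: 0.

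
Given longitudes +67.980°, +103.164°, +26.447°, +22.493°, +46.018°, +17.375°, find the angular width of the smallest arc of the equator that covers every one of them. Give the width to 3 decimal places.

Sort the longitudes: +17.375°, +22.493°, +26.447°, +46.018°, +67.980°, +103.164°.
Eastward gaps between consecutive values (wrapping around): 5.118°, 3.954°, 19.571°, 21.962°, 35.184°, 274.211°.
Largest gap = 274.211° ⇒ minimal covering band is its complement: 360° − 274.211° = 85.789°.
Band runs from +17.375° eastward to +103.164°.

85.789°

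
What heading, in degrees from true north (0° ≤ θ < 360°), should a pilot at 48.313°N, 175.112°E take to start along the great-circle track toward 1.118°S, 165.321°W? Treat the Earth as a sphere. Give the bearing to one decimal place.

Δλ = -165.321 − 175.112 = -340.433°; wrapped into (−180°, 180°]: 19.567°.
θ = atan2( sin Δλ · cos φ₂ , cos φ₁ · sin φ₂ − sin φ₁ · cos φ₂ · cos Δλ )
  = atan2(0.33485, -0.71650) = 154.952° → normalised to [0°, 360°): 154.952°.

155.0°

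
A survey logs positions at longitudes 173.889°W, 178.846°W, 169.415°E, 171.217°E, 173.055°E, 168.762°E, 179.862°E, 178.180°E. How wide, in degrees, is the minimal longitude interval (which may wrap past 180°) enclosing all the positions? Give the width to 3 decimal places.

17.349°

Sort the longitudes: -178.846°, -173.889°, +168.762°, +169.415°, +171.217°, +173.055°, +178.180°, +179.862°.
Eastward gaps between consecutive values (wrapping around): 4.957°, 342.651°, 0.653°, 1.802°, 1.838°, 5.125°, 1.682°, 1.292°.
Largest gap = 342.651° ⇒ minimal covering band is its complement: 360° − 342.651° = 17.349°.
Band runs from +168.762° eastward to -173.889°, crossing the antimeridian.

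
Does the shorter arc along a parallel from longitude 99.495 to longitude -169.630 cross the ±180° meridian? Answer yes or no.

Naïve |-169.630 − 99.495| = 269.125° > 180°, so the shorter arc goes the other way round — across 180°.
Signed shortest Δλ = ((-169.630 − 99.495 + 180) mod 360) − 180 = 90.875°.
Going east by 90.875° from +99.495° passes through 180° before reaching -169.630°.

Yes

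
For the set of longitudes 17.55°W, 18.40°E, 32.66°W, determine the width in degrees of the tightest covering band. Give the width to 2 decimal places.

Sort the longitudes: -32.66°, -17.55°, +18.40°.
Eastward gaps between consecutive values (wrapping around): 15.11°, 35.95°, 308.94°.
Largest gap = 308.94° ⇒ minimal covering band is its complement: 360° − 308.94° = 51.06°.
Band runs from -32.66° eastward to +18.40°.

51.06°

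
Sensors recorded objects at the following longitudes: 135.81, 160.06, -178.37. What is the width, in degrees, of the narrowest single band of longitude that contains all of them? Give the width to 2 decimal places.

Sort the longitudes: -178.37°, +135.81°, +160.06°.
Eastward gaps between consecutive values (wrapping around): 314.18°, 24.25°, 21.57°.
Largest gap = 314.18° ⇒ minimal covering band is its complement: 360° − 314.18° = 45.82°.
Band runs from +135.81° eastward to -178.37°, crossing the antimeridian.

45.82°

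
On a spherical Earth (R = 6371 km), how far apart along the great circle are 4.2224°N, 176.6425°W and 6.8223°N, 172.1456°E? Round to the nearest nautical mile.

Δλ = 172.1456 − -176.6425 = 348.7881°; wrapped into (−180°, 180°]: -11.2119°.
Δφ = 6.8223 − 4.2224 = 2.5999°.
a = sin²(Δφ/2) + cos φ₁ · cos φ₂ · sin²(Δλ/2) = 0.009964.
c = 2·atan2(√a, √(1−a)) = 0.19997 rad → d = 6371·c ≈ 1274.03 km ≈ 687.92 nmi.

688 nmi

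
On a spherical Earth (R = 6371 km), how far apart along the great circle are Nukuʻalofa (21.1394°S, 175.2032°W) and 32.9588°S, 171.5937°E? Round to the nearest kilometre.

1851 km

Δλ = 171.5937 − -175.2032 = 346.7969°; wrapped into (−180°, 180°]: -13.2031°.
Δφ = -32.9588 − -21.1394 = -11.8194°.
a = sin²(Δφ/2) + cos φ₁ · cos φ₂ · sin²(Δλ/2) = 0.020944.
c = 2·atan2(√a, √(1−a)) = 0.29046 rad → d = 6371·c ≈ 1850.54 km.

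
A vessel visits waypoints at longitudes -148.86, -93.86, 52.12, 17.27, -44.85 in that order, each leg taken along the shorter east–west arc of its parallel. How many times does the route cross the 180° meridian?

Leg 1: -148.86° → -93.86°, shortest Δλ = 55.0° (east) — does not cross 180°.
Leg 2: -93.86° → +52.12°, shortest Δλ = 145.98° (east) — does not cross 180°.
Leg 3: +52.12° → +17.27°, shortest Δλ = -34.85° (west) — does not cross 180°.
Leg 4: +17.27° → -44.85°, shortest Δλ = -62.12° (west) — does not cross 180°.
Total crossings: 0.

0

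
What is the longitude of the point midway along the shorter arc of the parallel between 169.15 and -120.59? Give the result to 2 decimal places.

Signed shortest Δλ from +169.15° to -120.59° is +70.26°.
Midpoint longitude = +169.15° + (+70.26°)/2 = +169.15° + 35.13° = +204.28°.
Normalise into (−180°, 180°]: -155.72°.
(The naïve average (+169.15 + -120.59)/2 = 24.28° is on the wrong side of the globe.)

-155.72°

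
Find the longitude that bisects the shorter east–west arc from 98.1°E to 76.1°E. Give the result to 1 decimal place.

Signed shortest Δλ from +98.1° to +76.1° is -22.0°.
Midpoint longitude = +98.1° + (-22.0°)/2 = +98.1° − 11.0° = +87.1°.

87.1°E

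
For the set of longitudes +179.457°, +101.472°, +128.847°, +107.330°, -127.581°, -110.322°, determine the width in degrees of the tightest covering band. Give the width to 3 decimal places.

Sort the longitudes: -127.581°, -110.322°, +101.472°, +107.330°, +128.847°, +179.457°.
Eastward gaps between consecutive values (wrapping around): 17.259°, 211.794°, 5.858°, 21.517°, 50.610°, 52.962°.
Largest gap = 211.794° ⇒ minimal covering band is its complement: 360° − 211.794° = 148.206°.
Band runs from +101.472° eastward to -110.322°, crossing the antimeridian.

148.206°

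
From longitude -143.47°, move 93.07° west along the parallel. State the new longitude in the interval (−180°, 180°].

Start at -143.47°; shift −93.07° → -236.54°.
-236.54° lies outside (−180°, 180°]; add 360° → +123.46°.

+123.46°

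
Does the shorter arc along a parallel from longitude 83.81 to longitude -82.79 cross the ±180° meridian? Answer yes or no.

No

Signed shortest Δλ = ((-82.79 − 83.81 + 180) mod 360) − 180 = -166.6°.
Going west by 166.6° from +83.81° reaches -82.79° without touching 180°.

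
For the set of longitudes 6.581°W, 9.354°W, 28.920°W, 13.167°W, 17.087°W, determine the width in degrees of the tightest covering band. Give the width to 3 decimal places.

22.339°

Sort the longitudes: -28.920°, -17.087°, -13.167°, -9.354°, -6.581°.
Eastward gaps between consecutive values (wrapping around): 11.833°, 3.920°, 3.813°, 2.773°, 337.661°.
Largest gap = 337.661° ⇒ minimal covering band is its complement: 360° − 337.661° = 22.339°.
Band runs from -28.920° eastward to -6.581°.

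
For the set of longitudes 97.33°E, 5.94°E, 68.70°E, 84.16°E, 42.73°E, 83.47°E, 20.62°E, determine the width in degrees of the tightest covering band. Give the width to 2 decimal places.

Sort the longitudes: +5.94°, +20.62°, +42.73°, +68.70°, +83.47°, +84.16°, +97.33°.
Eastward gaps between consecutive values (wrapping around): 14.68°, 22.11°, 25.97°, 14.77°, 0.69°, 13.17°, 268.61°.
Largest gap = 268.61° ⇒ minimal covering band is its complement: 360° − 268.61° = 91.39°.
Band runs from +5.94° eastward to +97.33°.

91.39°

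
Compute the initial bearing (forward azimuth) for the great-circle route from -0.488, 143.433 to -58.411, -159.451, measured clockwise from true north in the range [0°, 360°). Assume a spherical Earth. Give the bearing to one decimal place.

152.6°

Δλ = -159.451 − 143.433 = -302.884°; wrapped into (−180°, 180°]: 57.116°.
θ = atan2( sin Δλ · cos φ₂ , cos φ₁ · sin φ₂ − sin φ₁ · cos φ₂ · cos Δλ )
  = atan2(0.43989, -0.84937) = 152.620° → normalised to [0°, 360°): 152.620°.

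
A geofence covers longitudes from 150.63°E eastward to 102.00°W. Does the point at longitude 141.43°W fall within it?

Yes

Band width going east from +150.63° to -102.00°: ((-102.00 − 150.63) mod 360) = 107.37°.
Offset of -141.43° east of the west edge: ((-141.43 − 150.63) mod 360) = 67.94°.
67.94° ≤ 107.37° ⇒ inside.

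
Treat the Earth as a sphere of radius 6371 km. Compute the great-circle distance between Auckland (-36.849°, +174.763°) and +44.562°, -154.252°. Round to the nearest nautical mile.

Δλ = -154.252 − 174.763 = -329.015°; wrapped into (−180°, 180°]: 30.985°.
Δφ = 44.562 − -36.849 = 81.411°.
a = sin²(Δφ/2) + cos φ₁ · cos φ₂ · sin²(Δλ/2) = 0.466007.
c = 2·atan2(√a, √(1−a)) = 1.50276 rad → d = 6371·c ≈ 9574.07 km ≈ 5169.58 nmi.

5170 nmi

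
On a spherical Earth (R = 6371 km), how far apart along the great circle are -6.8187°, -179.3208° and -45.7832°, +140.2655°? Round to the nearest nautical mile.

3137 nmi

Δλ = 140.2655 − -179.3208 = 319.5863°; wrapped into (−180°, 180°]: -40.4137°.
Δφ = -45.7832 − -6.8187 = -38.9645°.
a = sin²(Δφ/2) + cos φ₁ · cos φ₂ · sin²(Δλ/2) = 0.193846.
c = 2·atan2(√a, √(1−a)) = 0.91182 rad → d = 6371·c ≈ 5809.21 km ≈ 3136.72 nmi.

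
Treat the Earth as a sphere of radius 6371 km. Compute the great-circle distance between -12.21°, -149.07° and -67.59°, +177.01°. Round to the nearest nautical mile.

3584 nmi

Δλ = 177.01 − -149.07 = 326.08°; wrapped into (−180°, 180°]: -33.92°.
Δφ = -67.59 − -12.21 = -55.38°.
a = sin²(Δφ/2) + cos φ₁ · cos φ₂ · sin²(Δλ/2) = 0.247640.
c = 2·atan2(√a, √(1−a)) = 1.04174 rad → d = 6371·c ≈ 6636.92 km ≈ 3583.65 nmi.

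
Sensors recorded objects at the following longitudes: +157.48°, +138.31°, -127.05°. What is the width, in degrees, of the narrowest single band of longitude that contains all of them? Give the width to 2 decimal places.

94.64°

Sort the longitudes: -127.05°, +138.31°, +157.48°.
Eastward gaps between consecutive values (wrapping around): 265.36°, 19.17°, 75.47°.
Largest gap = 265.36° ⇒ minimal covering band is its complement: 360° − 265.36° = 94.64°.
Band runs from +138.31° eastward to -127.05°, crossing the antimeridian.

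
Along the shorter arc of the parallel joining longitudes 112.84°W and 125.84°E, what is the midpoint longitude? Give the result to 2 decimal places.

Signed shortest Δλ from -112.84° to +125.84° is -121.32°.
Midpoint longitude = -112.84° + (-121.32°)/2 = -112.84° − 60.66° = -173.50°.
(The naïve average (-112.84 + +125.84)/2 = 6.5° is on the wrong side of the globe.)

173.50°W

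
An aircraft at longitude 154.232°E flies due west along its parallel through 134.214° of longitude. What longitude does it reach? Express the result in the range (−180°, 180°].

Start at +154.232°; shift −134.214° → +20.018°.
+20.018° already lies in (−180°, 180°].

20.018°E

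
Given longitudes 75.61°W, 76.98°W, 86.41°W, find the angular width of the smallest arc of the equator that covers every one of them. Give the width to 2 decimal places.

Sort the longitudes: -86.41°, -76.98°, -75.61°.
Eastward gaps between consecutive values (wrapping around): 9.43°, 1.37°, 349.20°.
Largest gap = 349.20° ⇒ minimal covering band is its complement: 360° − 349.20° = 10.80°.
Band runs from -86.41° eastward to -75.61°.

10.80°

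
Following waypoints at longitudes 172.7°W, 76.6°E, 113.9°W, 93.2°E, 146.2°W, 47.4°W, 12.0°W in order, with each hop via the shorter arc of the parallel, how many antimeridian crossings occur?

Leg 1: -172.7° → +76.6°, shortest Δλ = -110.7° (west) — crosses 180°.
Leg 2: +76.6° → -113.9°, shortest Δλ = 169.5° (east) — crosses 180°.
Leg 3: -113.9° → +93.2°, shortest Δλ = -152.9° (west) — crosses 180°.
Leg 4: +93.2° → -146.2°, shortest Δλ = 120.6° (east) — crosses 180°.
Leg 5: -146.2° → -47.4°, shortest Δλ = 98.8° (east) — does not cross 180°.
Leg 6: -47.4° → -12.0°, shortest Δλ = 35.4° (east) — does not cross 180°.
Total crossings: 4.

4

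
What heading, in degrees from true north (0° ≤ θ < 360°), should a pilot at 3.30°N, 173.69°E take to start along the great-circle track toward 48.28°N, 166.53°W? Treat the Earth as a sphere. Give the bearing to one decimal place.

17.6°

Δλ = -166.53 − 173.69 = -340.22°; wrapped into (−180°, 180°]: 19.78°.
θ = atan2( sin Δλ · cos φ₂ , cos φ₁ · sin φ₂ − sin φ₁ · cos φ₂ · cos Δλ )
  = atan2(0.22521, 0.70912) = 17.619° → normalised to [0°, 360°): 17.619°.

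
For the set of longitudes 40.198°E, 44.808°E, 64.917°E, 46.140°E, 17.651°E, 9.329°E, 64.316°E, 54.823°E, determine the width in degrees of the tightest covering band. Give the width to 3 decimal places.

Sort the longitudes: +9.329°, +17.651°, +40.198°, +44.808°, +46.140°, +54.823°, +64.316°, +64.917°.
Eastward gaps between consecutive values (wrapping around): 8.322°, 22.547°, 4.610°, 1.332°, 8.683°, 9.493°, 0.601°, 304.412°.
Largest gap = 304.412° ⇒ minimal covering band is its complement: 360° − 304.412° = 55.588°.
Band runs from +9.329° eastward to +64.917°.

55.588°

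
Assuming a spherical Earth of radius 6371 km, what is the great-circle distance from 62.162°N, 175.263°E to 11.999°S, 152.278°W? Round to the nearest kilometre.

Δλ = -152.278 − 175.263 = -327.541°; wrapped into (−180°, 180°]: 32.459°.
Δφ = -11.999 − 62.162 = -74.161°.
a = sin²(Δφ/2) + cos φ₁ · cos φ₂ · sin²(Δλ/2) = 0.399212.
c = 2·atan2(√a, √(1−a)) = 1.36783 rad → d = 6371·c ≈ 8714.44 km.

8714 km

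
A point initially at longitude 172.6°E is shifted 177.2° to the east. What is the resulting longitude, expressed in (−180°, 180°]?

Start at +172.6°; shift +177.2° → +349.8°.
+349.8° lies outside (−180°, 180°]; subtract 360° → -10.2°.

10.2°W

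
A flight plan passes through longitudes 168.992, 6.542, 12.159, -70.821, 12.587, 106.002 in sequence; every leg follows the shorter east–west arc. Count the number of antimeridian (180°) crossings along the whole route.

Leg 1: +168.992° → +6.542°, shortest Δλ = -162.45° (west) — does not cross 180°.
Leg 2: +6.542° → +12.159°, shortest Δλ = 5.617° (east) — does not cross 180°.
Leg 3: +12.159° → -70.821°, shortest Δλ = -82.98° (west) — does not cross 180°.
Leg 4: -70.821° → +12.587°, shortest Δλ = 83.408° (east) — does not cross 180°.
Leg 5: +12.587° → +106.002°, shortest Δλ = 93.415° (east) — does not cross 180°.
Total crossings: 0.

0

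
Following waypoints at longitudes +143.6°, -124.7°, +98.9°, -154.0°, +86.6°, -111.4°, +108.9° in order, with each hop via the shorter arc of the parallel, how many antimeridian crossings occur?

6

Leg 1: +143.6° → -124.7°, shortest Δλ = 91.7° (east) — crosses 180°.
Leg 2: -124.7° → +98.9°, shortest Δλ = -136.4° (west) — crosses 180°.
Leg 3: +98.9° → -154.0°, shortest Δλ = 107.1° (east) — crosses 180°.
Leg 4: -154.0° → +86.6°, shortest Δλ = -119.4° (west) — crosses 180°.
Leg 5: +86.6° → -111.4°, shortest Δλ = 162.0° (east) — crosses 180°.
Leg 6: -111.4° → +108.9°, shortest Δλ = -139.7° (west) — crosses 180°.
Total crossings: 6.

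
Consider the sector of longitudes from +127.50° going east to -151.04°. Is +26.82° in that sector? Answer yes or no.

Band width going east from +127.50° to -151.04°: ((-151.04 − 127.50) mod 360) = 81.46°.
Offset of +26.82° east of the west edge: ((26.82 − 127.50) mod 360) = 259.32°.
259.32° > 81.46° ⇒ outside.

No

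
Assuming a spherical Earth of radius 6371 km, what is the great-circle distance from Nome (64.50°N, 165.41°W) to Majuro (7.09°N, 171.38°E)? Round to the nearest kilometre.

6642 km

Δλ = 171.38 − -165.41 = 336.79°; wrapped into (−180°, 180°]: -23.21°.
Δφ = 7.09 − 64.50 = -57.41°.
a = sin²(Δφ/2) + cos φ₁ · cos φ₂ · sin²(Δλ/2) = 0.247976.
c = 2·atan2(√a, √(1−a)) = 1.04252 rad → d = 6371·c ≈ 6641.88 km.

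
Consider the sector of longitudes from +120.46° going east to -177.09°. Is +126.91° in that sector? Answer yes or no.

Yes

Band width going east from +120.46° to -177.09°: ((-177.09 − 120.46) mod 360) = 62.45°.
Offset of +126.91° east of the west edge: ((126.91 − 120.46) mod 360) = 6.45°.
6.45° ≤ 62.45° ⇒ inside.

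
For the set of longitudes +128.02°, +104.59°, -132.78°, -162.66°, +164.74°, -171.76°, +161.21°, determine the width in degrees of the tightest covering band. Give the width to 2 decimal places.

122.63°

Sort the longitudes: -171.76°, -162.66°, -132.78°, +104.59°, +128.02°, +161.21°, +164.74°.
Eastward gaps between consecutive values (wrapping around): 9.10°, 29.88°, 237.37°, 23.43°, 33.19°, 3.53°, 23.50°.
Largest gap = 237.37° ⇒ minimal covering band is its complement: 360° − 237.37° = 122.63°.
Band runs from +104.59° eastward to -132.78°, crossing the antimeridian.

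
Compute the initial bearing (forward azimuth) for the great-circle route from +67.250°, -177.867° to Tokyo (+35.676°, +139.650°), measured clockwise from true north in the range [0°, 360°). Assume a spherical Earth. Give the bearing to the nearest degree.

239°

Δλ = 139.650 − -177.867 = 317.517°; wrapped into (−180°, 180°]: -42.483°.
θ = atan2( sin Δλ · cos φ₂ , cos φ₁ · sin φ₂ − sin φ₁ · cos φ₂ · cos Δλ )
  = atan2(-0.54862, -0.32694) = -120.792° → normalised to [0°, 360°): 239.208°.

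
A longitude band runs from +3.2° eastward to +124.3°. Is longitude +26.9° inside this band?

Yes

Band width going east from +3.2° to +124.3°: ((124.3 − 3.2) mod 360) = 121.1°.
Offset of +26.9° east of the west edge: ((26.9 − 3.2) mod 360) = 23.7°.
23.7° ≤ 121.1° ⇒ inside.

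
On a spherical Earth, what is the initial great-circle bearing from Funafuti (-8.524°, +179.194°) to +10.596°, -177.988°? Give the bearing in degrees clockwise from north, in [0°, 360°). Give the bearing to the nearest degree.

8°

Δλ = -177.988 − 179.194 = -357.182°; wrapped into (−180°, 180°]: 2.818°.
θ = atan2( sin Δλ · cos φ₂ , cos φ₁ · sin φ₂ − sin φ₁ · cos φ₂ · cos Δλ )
  = atan2(0.04833, 0.32737) = 8.397° → normalised to [0°, 360°): 8.397°.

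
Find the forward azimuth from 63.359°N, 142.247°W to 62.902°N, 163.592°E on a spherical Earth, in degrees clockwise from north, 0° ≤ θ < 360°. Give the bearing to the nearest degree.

Δλ = 163.592 − -142.247 = 305.839°; wrapped into (−180°, 180°]: -54.161°.
θ = atan2( sin Δλ · cos φ₂ , cos φ₁ · sin φ₂ − sin φ₁ · cos φ₂ · cos Δλ )
  = atan2(-0.36927, 0.16079) = -66.471° → normalised to [0°, 360°): 293.529°.

294°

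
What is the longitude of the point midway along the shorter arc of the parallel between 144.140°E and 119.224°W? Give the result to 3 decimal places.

167.542°W

Signed shortest Δλ from +144.140° to -119.224° is +96.636°.
Midpoint longitude = +144.140° + (+96.636°)/2 = +144.140° + 48.318° = +192.458°.
Normalise into (−180°, 180°]: -167.542°.
(The naïve average (+144.140 + -119.224)/2 = 12.458° is on the wrong side of the globe.)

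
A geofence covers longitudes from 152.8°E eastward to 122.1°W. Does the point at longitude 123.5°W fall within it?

Yes

Band width going east from +152.8° to -122.1°: ((-122.1 − 152.8) mod 360) = 85.1°.
Offset of -123.5° east of the west edge: ((-123.5 − 152.8) mod 360) = 83.7°.
83.7° ≤ 85.1° ⇒ inside.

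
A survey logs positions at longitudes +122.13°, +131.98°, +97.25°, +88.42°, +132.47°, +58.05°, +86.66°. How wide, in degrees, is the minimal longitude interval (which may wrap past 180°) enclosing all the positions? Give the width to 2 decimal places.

Sort the longitudes: +58.05°, +86.66°, +88.42°, +97.25°, +122.13°, +131.98°, +132.47°.
Eastward gaps between consecutive values (wrapping around): 28.61°, 1.76°, 8.83°, 24.88°, 9.85°, 0.49°, 285.58°.
Largest gap = 285.58° ⇒ minimal covering band is its complement: 360° − 285.58° = 74.42°.
Band runs from +58.05° eastward to +132.47°.

74.42°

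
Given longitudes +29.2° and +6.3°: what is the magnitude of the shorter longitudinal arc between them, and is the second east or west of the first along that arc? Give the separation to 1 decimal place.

22.9° west

Raw difference: 6.3 − 29.2 = -22.9°.
Normalise into (−180°, 180°]: -22.9° stays -22.9°.
Negative ⇒ the second point lies to the west; separation 22.9°.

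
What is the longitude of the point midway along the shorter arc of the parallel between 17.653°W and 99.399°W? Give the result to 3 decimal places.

58.526°W

Signed shortest Δλ from -17.653° to -99.399° is -81.746°.
Midpoint longitude = -17.653° + (-81.746°)/2 = -17.653° − 40.873° = -58.526°.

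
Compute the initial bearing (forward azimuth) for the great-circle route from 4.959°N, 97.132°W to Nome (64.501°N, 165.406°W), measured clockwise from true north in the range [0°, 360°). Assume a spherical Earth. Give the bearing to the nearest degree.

336°

Δλ = -165.406 − -97.132 = -68.274°.
θ = atan2( sin Δλ · cos φ₂ , cos φ₁ · sin φ₂ − sin φ₁ · cos φ₂ · cos Δλ )
  = atan2(-0.39991, 0.88544) = -24.307° → normalised to [0°, 360°): 335.693°.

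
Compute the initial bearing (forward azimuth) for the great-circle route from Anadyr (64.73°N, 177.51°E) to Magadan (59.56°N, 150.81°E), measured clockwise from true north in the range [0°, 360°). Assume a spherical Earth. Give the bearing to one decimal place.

259.7°

Δλ = 150.81 − 177.51 = -26.70°.
θ = atan2( sin Δλ · cos φ₂ , cos φ₁ · sin φ₂ − sin φ₁ · cos φ₂ · cos Δλ )
  = atan2(-0.22764, -0.04126) = -100.273° → normalised to [0°, 360°): 259.727°.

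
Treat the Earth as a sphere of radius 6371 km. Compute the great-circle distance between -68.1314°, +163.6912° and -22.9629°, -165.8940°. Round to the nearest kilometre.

5434 km

Δλ = -165.8940 − 163.6912 = -329.5852°; wrapped into (−180°, 180°]: 30.4148°.
Δφ = -22.9629 − -68.1314 = 45.1685°.
a = sin²(Δφ/2) + cos φ₁ · cos φ₂ · sin²(Δλ/2) = 0.171087.
c = 2·atan2(√a, √(1−a)) = 0.85287 rad → d = 6371·c ≈ 5433.61 km.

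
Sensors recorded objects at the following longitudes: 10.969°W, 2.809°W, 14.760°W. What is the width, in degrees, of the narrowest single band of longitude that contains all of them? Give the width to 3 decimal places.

11.951°

Sort the longitudes: -14.760°, -10.969°, -2.809°.
Eastward gaps between consecutive values (wrapping around): 3.791°, 8.160°, 348.049°.
Largest gap = 348.049° ⇒ minimal covering band is its complement: 360° − 348.049° = 11.951°.
Band runs from -14.760° eastward to -2.809°.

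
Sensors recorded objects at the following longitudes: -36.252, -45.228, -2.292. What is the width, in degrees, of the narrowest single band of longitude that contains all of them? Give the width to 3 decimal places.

42.936°

Sort the longitudes: -45.228°, -36.252°, -2.292°.
Eastward gaps between consecutive values (wrapping around): 8.976°, 33.960°, 317.064°.
Largest gap = 317.064° ⇒ minimal covering band is its complement: 360° − 317.064° = 42.936°.
Band runs from -45.228° eastward to -2.292°.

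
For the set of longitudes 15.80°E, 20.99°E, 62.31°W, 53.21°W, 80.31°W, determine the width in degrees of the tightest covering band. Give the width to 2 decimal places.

101.30°

Sort the longitudes: -80.31°, -62.31°, -53.21°, +15.80°, +20.99°.
Eastward gaps between consecutive values (wrapping around): 18.00°, 9.10°, 69.01°, 5.19°, 258.70°.
Largest gap = 258.70° ⇒ minimal covering band is its complement: 360° − 258.70° = 101.30°.
Band runs from -80.31° eastward to +20.99°.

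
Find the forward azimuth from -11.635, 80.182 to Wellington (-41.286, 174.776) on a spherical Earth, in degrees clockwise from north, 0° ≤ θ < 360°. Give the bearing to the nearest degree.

131°

Δλ = 174.776 − 80.182 = 94.594°.
θ = atan2( sin Δλ · cos φ₂ , cos φ₁ · sin φ₂ − sin φ₁ · cos φ₂ · cos Δλ )
  = atan2(0.74901, -0.65840) = 131.316° → normalised to [0°, 360°): 131.316°.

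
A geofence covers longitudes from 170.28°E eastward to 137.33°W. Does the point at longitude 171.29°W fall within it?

Band width going east from +170.28° to -137.33°: ((-137.33 − 170.28) mod 360) = 52.39°.
Offset of -171.29° east of the west edge: ((-171.29 − 170.28) mod 360) = 18.43°.
18.43° ≤ 52.39° ⇒ inside.

Yes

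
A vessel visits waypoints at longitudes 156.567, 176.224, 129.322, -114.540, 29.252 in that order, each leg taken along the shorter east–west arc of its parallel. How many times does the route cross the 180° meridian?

1

Leg 1: +156.567° → +176.224°, shortest Δλ = 19.657° (east) — does not cross 180°.
Leg 2: +176.224° → +129.322°, shortest Δλ = -46.902° (west) — does not cross 180°.
Leg 3: +129.322° → -114.540°, shortest Δλ = 116.138° (east) — crosses 180°.
Leg 4: -114.540° → +29.252°, shortest Δλ = 143.792° (east) — does not cross 180°.
Total crossings: 1.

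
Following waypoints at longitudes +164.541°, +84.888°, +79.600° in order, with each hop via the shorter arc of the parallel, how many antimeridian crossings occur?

Leg 1: +164.541° → +84.888°, shortest Δλ = -79.653° (west) — does not cross 180°.
Leg 2: +84.888° → +79.600°, shortest Δλ = -5.288° (west) — does not cross 180°.
Total crossings: 0.

0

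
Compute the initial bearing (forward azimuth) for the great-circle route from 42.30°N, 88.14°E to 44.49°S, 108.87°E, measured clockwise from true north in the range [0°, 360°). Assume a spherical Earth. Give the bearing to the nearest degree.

165°

Δλ = 108.87 − 88.14 = 20.73°.
θ = atan2( sin Δλ · cos φ₂ , cos φ₁ · sin φ₂ − sin φ₁ · cos φ₂ · cos Δλ )
  = atan2(0.25251, -0.96735) = 165.370° → normalised to [0°, 360°): 165.370°.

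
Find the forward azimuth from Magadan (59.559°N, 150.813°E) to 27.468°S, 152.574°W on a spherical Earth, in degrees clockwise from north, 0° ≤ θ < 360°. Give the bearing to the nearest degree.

131°

Δλ = -152.574 − 150.813 = -303.387°; wrapped into (−180°, 180°]: 56.613°.
θ = atan2( sin Δλ · cos φ₂ , cos φ₁ · sin φ₂ − sin φ₁ · cos φ₂ · cos Δλ )
  = atan2(0.74085, -0.65465) = 131.465° → normalised to [0°, 360°): 131.465°.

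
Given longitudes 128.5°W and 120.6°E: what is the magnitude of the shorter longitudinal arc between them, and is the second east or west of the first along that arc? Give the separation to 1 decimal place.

110.9° west

Raw difference: 120.6 − -128.5 = 249.1°.
Normalise into (−180°, 180°]: 249.1° − 360° = -110.9°.
Negative ⇒ the second point lies to the west; separation 110.9°.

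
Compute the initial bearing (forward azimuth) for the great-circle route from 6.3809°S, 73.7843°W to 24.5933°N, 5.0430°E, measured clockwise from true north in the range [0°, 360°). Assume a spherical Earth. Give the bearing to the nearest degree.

Δλ = 5.0430 − -73.7843 = 78.8273°.
θ = atan2( sin Δλ · cos φ₂ , cos φ₁ · sin φ₂ − sin φ₁ · cos φ₂ · cos Δλ )
  = atan2(0.89205, 0.43318) = 64.099° → normalised to [0°, 360°): 64.099°.

64°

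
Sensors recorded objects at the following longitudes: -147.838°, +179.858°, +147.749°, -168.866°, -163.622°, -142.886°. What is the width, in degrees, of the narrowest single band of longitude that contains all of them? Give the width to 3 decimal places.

Sort the longitudes: -168.866°, -163.622°, -147.838°, -142.886°, +147.749°, +179.858°.
Eastward gaps between consecutive values (wrapping around): 5.244°, 15.784°, 4.952°, 290.635°, 32.109°, 11.276°.
Largest gap = 290.635° ⇒ minimal covering band is its complement: 360° − 290.635° = 69.365°.
Band runs from +147.749° eastward to -142.886°, crossing the antimeridian.

69.365°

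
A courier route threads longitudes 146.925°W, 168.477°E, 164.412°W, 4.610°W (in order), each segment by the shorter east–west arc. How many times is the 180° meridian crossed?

2

Leg 1: -146.925° → +168.477°, shortest Δλ = -44.598° (west) — crosses 180°.
Leg 2: +168.477° → -164.412°, shortest Δλ = 27.111° (east) — crosses 180°.
Leg 3: -164.412° → -4.610°, shortest Δλ = 159.802° (east) — does not cross 180°.
Total crossings: 2.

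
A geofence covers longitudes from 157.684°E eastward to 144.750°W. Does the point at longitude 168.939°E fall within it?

Band width going east from +157.684° to -144.750°: ((-144.750 − 157.684) mod 360) = 57.566°.
Offset of +168.939° east of the west edge: ((168.939 − 157.684) mod 360) = 11.255°.
11.255° ≤ 57.566° ⇒ inside.

Yes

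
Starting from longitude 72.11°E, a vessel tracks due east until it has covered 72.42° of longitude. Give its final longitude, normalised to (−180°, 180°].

144.53°E

Start at +72.11°; shift +72.42° → +144.53°.
+144.53° already lies in (−180°, 180°].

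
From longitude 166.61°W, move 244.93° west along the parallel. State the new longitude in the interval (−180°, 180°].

Start at -166.61°; shift −244.93° → -411.54°.
-411.54° lies outside (−180°, 180°]; add 360° → -51.54°.

51.54°W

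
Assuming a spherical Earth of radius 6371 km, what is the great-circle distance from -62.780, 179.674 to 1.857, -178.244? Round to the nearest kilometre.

7189 km

Δλ = -178.244 − 179.674 = -357.918°; wrapped into (−180°, 180°]: 2.082°.
Δφ = 1.857 − -62.780 = 64.637°.
a = sin²(Δφ/2) + cos φ₁ · cos φ₂ · sin²(Δλ/2) = 0.285975.
c = 2·atan2(√a, √(1−a)) = 1.12846 rad → d = 6371·c ≈ 7189.43 km.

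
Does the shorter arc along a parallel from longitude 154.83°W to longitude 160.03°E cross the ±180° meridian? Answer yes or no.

Naïve |160.03 − -154.83| = 314.86° > 180°, so the shorter arc goes the other way round — across 180°.
Signed shortest Δλ = ((160.03 − -154.83 + 180) mod 360) − 180 = -45.14°.
Going west by 45.14° from -154.83° passes through 180° before reaching +160.03°.

Yes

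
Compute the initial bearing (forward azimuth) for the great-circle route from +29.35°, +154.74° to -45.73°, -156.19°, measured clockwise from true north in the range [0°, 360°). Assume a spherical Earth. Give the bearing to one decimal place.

148.1°

Δλ = -156.19 − 154.74 = -310.93°; wrapped into (−180°, 180°]: 49.07°.
θ = atan2( sin Δλ · cos φ₂ , cos φ₁ · sin φ₂ − sin φ₁ · cos φ₂ · cos Δλ )
  = atan2(0.52738, -0.84829) = 148.131° → normalised to [0°, 360°): 148.131°.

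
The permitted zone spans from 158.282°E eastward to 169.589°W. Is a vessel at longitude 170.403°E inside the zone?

Band width going east from +158.282° to -169.589°: ((-169.589 − 158.282) mod 360) = 32.129°.
Offset of +170.403° east of the west edge: ((170.403 − 158.282) mod 360) = 12.121°.
12.121° ≤ 32.129° ⇒ inside.

Yes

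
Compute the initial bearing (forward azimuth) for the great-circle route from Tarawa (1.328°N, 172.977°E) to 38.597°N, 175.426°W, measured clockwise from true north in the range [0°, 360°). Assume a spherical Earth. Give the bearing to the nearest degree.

Δλ = -175.426 − 172.977 = -348.403°; wrapped into (−180°, 180°]: 11.597°.
θ = atan2( sin Δλ · cos φ₂ , cos φ₁ · sin φ₂ − sin φ₁ · cos φ₂ · cos Δλ )
  = atan2(0.15711, 0.60593) = 14.536° → normalised to [0°, 360°): 14.536°.

15°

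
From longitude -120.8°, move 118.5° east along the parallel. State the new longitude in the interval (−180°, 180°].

Start at -120.8°; shift +118.5° → -2.3°.
-2.3° already lies in (−180°, 180°].

-2.3°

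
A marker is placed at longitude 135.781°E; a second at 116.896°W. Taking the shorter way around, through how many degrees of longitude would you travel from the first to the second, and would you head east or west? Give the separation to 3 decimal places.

107.323° east

Raw difference: -116.896 − 135.781 = -252.677°.
Normalise into (−180°, 180°]: -252.677° + 360° = 107.323°.
Positive ⇒ the second point lies to the east; separation 107.323°.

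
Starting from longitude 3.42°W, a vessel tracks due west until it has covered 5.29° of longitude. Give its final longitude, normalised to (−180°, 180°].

Start at -3.42°; shift −5.29° → -8.71°.
-8.71° already lies in (−180°, 180°].

8.71°W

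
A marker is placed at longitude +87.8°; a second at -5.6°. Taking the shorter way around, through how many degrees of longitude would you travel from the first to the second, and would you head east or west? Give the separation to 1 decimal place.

93.4° west

Raw difference: -5.6 − 87.8 = -93.4°.
Normalise into (−180°, 180°]: -93.4° stays -93.4°.
Negative ⇒ the second point lies to the west; separation 93.4°.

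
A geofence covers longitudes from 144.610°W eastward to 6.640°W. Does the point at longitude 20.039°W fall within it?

Band width going east from -144.610° to -6.640°: ((-6.640 − -144.610) mod 360) = 137.970°.
Offset of -20.039° east of the west edge: ((-20.039 − -144.610) mod 360) = 124.571°.
124.571° ≤ 137.970° ⇒ inside.

Yes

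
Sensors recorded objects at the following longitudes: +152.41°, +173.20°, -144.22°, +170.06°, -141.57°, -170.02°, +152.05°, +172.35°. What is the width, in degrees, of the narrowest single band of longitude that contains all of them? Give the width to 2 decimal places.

66.38°

Sort the longitudes: -170.02°, -144.22°, -141.57°, +152.05°, +152.41°, +170.06°, +172.35°, +173.20°.
Eastward gaps between consecutive values (wrapping around): 25.80°, 2.65°, 293.62°, 0.36°, 17.65°, 2.29°, 0.85°, 16.78°.
Largest gap = 293.62° ⇒ minimal covering band is its complement: 360° − 293.62° = 66.38°.
Band runs from +152.05° eastward to -141.57°, crossing the antimeridian.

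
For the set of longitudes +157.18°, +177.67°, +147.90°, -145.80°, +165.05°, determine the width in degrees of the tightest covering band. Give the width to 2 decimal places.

Sort the longitudes: -145.80°, +147.90°, +157.18°, +165.05°, +177.67°.
Eastward gaps between consecutive values (wrapping around): 293.70°, 9.28°, 7.87°, 12.62°, 36.53°.
Largest gap = 293.70° ⇒ minimal covering band is its complement: 360° − 293.70° = 66.30°.
Band runs from +147.90° eastward to -145.80°, crossing the antimeridian.

66.30°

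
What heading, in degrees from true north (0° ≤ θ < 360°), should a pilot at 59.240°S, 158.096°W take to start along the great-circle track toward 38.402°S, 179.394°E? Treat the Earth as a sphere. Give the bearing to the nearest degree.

315°

Δλ = 179.394 − -158.096 = 337.490°; wrapped into (−180°, 180°]: -22.510°.
θ = atan2( sin Δλ · cos φ₂ , cos φ₁ · sin φ₂ − sin φ₁ · cos φ₂ · cos Δλ )
  = atan2(-0.30002, 0.30442) = -44.583° → normalised to [0°, 360°): 315.417°.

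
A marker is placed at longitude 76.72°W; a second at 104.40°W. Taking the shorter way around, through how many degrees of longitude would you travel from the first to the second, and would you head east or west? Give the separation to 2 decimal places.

27.68° west

Raw difference: -104.40 − -76.72 = -27.68°.
Normalise into (−180°, 180°]: -27.68° stays -27.68°.
Negative ⇒ the second point lies to the west; separation 27.68°.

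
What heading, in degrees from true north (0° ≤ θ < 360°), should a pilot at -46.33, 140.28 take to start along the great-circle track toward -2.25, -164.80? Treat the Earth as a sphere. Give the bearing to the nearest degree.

65°

Δλ = -164.80 − 140.28 = -305.08°; wrapped into (−180°, 180°]: 54.92°.
θ = atan2( sin Δλ · cos φ₂ , cos φ₁ · sin φ₂ − sin φ₁ · cos φ₂ · cos Δλ )
  = atan2(0.81772, 0.38828) = 64.600° → normalised to [0°, 360°): 64.600°.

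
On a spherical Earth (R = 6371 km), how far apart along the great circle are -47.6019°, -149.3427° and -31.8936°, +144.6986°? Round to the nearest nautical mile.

Δλ = 144.6986 − -149.3427 = 294.0413°; wrapped into (−180°, 180°]: -65.9587°.
Δφ = -31.8936 − -47.6019 = 15.7083°.
a = sin²(Δφ/2) + cos φ₁ · cos φ₂ · sin²(Δλ/2) = 0.188302.
c = 2·atan2(√a, √(1−a)) = 0.89772 rad → d = 6371·c ≈ 5719.36 km ≈ 3088.21 nmi.

3088 nmi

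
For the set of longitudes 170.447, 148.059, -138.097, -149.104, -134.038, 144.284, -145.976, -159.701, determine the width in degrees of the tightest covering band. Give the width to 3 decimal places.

Sort the longitudes: -159.701°, -149.104°, -145.976°, -138.097°, -134.038°, +144.284°, +148.059°, +170.447°.
Eastward gaps between consecutive values (wrapping around): 10.597°, 3.128°, 7.879°, 4.059°, 278.322°, 3.775°, 22.388°, 29.852°.
Largest gap = 278.322° ⇒ minimal covering band is its complement: 360° − 278.322° = 81.678°.
Band runs from +144.284° eastward to -134.038°, crossing the antimeridian.

81.678°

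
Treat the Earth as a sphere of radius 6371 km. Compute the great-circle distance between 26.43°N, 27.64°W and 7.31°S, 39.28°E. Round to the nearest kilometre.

8123 km

Δλ = 39.28 − -27.64 = 66.92°.
Δφ = -7.31 − 26.43 = -33.74°.
a = sin²(Δφ/2) + cos φ₁ · cos φ₂ · sin²(Δλ/2) = 0.354223.
c = 2·atan2(√a, √(1−a)) = 1.27494 rad → d = 6371·c ≈ 8122.67 km.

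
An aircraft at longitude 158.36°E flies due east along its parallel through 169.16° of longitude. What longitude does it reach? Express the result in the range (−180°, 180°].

Start at +158.36°; shift +169.16° → +327.52°.
+327.52° lies outside (−180°, 180°]; subtract 360° → -32.48°.

32.48°W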